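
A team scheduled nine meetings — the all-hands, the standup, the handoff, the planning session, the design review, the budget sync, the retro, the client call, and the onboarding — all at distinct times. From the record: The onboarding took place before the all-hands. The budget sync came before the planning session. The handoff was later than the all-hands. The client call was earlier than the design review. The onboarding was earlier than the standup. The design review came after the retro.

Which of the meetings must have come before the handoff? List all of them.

the all-hands, the onboarding

Directly stated before the handoff: the all-hands.
The onboarding reaches the handoff via the onboarding → the all-hands → the handoff.
No chain forces the planning session (or any of the others) ahead of the handoff.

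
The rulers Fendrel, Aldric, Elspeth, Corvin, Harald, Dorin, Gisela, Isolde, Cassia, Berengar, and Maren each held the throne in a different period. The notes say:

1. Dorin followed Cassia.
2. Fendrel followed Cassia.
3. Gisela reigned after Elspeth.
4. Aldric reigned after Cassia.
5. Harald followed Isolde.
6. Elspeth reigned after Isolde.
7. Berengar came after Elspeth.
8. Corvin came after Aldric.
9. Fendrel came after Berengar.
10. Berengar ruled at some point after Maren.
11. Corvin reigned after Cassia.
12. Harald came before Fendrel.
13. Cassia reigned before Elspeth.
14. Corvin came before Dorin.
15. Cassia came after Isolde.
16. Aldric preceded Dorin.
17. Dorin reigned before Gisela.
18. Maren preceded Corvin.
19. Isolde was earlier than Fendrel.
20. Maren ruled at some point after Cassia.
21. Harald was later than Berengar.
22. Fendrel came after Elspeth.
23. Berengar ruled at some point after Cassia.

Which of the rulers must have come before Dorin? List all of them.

Aldric, Cassia, Corvin, Isolde, Maren

Directly stated before Dorin: Aldric, Cassia, and Corvin.
Isolde reaches Dorin via Isolde → Cassia → Dorin.
Maren reaches Dorin via Maren → Corvin → Dorin.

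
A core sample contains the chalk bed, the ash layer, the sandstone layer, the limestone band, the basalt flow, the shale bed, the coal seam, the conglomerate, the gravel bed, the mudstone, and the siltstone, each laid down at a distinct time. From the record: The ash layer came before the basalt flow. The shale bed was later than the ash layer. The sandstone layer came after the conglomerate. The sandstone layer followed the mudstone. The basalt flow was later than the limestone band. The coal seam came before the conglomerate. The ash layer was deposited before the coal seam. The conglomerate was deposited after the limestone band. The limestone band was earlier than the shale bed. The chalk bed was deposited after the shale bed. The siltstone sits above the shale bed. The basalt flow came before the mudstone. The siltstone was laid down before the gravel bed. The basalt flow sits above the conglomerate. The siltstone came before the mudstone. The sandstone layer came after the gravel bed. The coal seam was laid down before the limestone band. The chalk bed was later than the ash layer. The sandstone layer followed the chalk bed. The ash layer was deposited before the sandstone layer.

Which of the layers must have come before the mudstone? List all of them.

the ash layer, the basalt flow, the coal seam, the conglomerate, the limestone band, the shale bed, the siltstone

Directly stated before the mudstone: the basalt flow and the siltstone.
The ash layer reaches the mudstone via the ash layer → the basalt flow → the mudstone.
The coal seam reaches the mudstone via the coal seam → the conglomerate → the basalt flow → the mudstone.
The conglomerate reaches the mudstone via the conglomerate → the basalt flow → the mudstone.
Likewise the limestone band and the shale bed each reach the mudstone by chaining the stated constraints.
No chain forces the gravel bed (or any of the others) ahead of the mudstone.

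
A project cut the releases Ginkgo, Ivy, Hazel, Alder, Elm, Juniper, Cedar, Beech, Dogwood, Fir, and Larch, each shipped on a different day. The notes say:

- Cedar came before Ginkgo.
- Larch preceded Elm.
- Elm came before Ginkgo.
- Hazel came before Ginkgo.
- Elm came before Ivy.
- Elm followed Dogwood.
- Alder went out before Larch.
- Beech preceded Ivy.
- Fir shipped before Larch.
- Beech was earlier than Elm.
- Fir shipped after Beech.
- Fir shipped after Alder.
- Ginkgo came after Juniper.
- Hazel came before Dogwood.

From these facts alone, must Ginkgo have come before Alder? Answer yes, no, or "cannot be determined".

Tracing the constraints gives Alder → Larch → Elm → Ginkgo, so Alder must come before Ginkgo.
That means Ginkgo cannot be before Alder.

no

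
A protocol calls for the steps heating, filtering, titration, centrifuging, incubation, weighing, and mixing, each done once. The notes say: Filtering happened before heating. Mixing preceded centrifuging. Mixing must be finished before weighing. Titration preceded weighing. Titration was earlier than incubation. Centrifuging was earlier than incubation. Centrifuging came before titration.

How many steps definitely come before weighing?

3

Directly stated before weighing: mixing and titration.
Centrifuging reaches weighing via centrifuging → titration → weighing.
No chain forces incubation (or any of the others) ahead of weighing.
That's centrifuging, mixing, and titration — 3 in all.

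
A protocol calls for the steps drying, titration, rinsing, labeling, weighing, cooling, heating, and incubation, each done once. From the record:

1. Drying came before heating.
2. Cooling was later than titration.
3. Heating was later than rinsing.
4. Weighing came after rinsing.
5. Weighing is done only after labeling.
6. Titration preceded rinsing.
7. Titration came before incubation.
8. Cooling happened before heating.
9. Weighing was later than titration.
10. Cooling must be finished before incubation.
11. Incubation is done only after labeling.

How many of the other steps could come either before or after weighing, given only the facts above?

Forced before weighing: labeling, rinsing, and titration.
That leaves cooling, drying, heating, and incubation with no forced order relative to weighing — 4.

4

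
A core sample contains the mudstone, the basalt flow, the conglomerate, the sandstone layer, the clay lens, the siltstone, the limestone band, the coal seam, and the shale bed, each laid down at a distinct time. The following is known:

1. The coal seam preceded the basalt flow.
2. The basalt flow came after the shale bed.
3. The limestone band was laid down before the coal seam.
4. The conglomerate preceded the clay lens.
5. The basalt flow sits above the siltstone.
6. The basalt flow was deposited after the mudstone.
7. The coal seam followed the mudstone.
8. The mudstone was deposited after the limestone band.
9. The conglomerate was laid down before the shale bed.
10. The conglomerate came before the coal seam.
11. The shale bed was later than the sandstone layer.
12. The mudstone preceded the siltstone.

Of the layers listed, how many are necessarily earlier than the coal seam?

3

Directly stated before the coal seam: the conglomerate, the limestone band, and the mudstone.
That's the conglomerate, the limestone band, and the mudstone — 3 in all.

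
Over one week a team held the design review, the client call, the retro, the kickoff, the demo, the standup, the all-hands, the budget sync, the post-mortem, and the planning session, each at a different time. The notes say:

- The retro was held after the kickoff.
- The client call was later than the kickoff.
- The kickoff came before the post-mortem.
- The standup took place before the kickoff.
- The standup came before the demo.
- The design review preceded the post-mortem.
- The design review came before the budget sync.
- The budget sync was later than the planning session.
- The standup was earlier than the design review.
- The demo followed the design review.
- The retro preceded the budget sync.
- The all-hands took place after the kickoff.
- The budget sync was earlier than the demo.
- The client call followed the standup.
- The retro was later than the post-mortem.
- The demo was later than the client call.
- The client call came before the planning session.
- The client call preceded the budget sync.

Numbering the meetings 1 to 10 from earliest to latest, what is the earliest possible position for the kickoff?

The standup must come before the kickoff — 1 forced predecessor.
Nothing else is forced ahead of the kickoff, so its earliest slot is position 1 + 1 = 2.

2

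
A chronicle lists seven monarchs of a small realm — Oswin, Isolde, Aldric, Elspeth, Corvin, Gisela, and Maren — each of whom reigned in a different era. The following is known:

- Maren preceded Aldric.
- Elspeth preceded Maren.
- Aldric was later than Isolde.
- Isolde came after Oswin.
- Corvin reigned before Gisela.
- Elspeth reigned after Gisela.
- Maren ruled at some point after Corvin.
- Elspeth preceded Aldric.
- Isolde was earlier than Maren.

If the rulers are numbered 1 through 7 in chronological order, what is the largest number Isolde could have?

5

Isolde must come before Aldric and Maren — 2 rulers forced after them.
Everything else can be placed before Isolde in some valid order, so Isolde can sit as late as position 7 − 2 = 5.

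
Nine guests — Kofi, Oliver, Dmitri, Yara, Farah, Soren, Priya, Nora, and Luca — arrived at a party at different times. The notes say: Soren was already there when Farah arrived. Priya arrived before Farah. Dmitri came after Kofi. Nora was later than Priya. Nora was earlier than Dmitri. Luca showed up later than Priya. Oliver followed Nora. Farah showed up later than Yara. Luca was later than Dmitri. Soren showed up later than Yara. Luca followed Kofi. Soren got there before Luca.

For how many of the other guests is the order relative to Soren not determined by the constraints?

5

Forced before Soren: Yara; forced after Soren: Farah and Luca.
That leaves Dmitri, Kofi, Nora, Oliver, and Priya with no forced order relative to Soren — 5.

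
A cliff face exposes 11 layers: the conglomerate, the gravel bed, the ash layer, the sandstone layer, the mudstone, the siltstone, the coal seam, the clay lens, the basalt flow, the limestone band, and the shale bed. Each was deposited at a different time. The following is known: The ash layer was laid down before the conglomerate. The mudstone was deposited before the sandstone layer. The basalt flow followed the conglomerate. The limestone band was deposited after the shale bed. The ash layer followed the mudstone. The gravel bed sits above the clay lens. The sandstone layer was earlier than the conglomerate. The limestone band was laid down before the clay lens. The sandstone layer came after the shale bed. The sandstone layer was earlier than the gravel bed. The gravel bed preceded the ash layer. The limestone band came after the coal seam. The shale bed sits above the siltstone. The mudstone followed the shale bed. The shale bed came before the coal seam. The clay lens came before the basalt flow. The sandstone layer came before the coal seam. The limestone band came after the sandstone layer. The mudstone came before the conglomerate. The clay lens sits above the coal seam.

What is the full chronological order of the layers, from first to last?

The constraints fix every adjacent pair, so only one ordering works:
the siltstone → the shale bed → the mudstone → the sandstone layer → the coal seam → the limestone band → the clay lens → the gravel bed → the ash layer → the conglomerate → the basalt flow.

the siltstone, the shale bed, the mudstone, the sandstone layer, the coal seam, the limestone band, the clay lens, the gravel bed, the ash layer, the conglomerate, the basalt flow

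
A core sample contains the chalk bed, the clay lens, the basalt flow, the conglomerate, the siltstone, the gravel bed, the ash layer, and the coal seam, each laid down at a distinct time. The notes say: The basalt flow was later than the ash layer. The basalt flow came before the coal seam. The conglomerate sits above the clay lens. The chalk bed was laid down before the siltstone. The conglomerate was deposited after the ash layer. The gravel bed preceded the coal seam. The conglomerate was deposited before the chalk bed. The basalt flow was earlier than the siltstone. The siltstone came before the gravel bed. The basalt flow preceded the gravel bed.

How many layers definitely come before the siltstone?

Directly stated before the siltstone: the basalt flow and the chalk bed.
The ash layer reaches the siltstone via the ash layer → the basalt flow → the siltstone.
The clay lens reaches the siltstone via the clay lens → the conglomerate → the chalk bed → the siltstone.
The conglomerate reaches the siltstone via the conglomerate → the chalk bed → the siltstone.
No chain forces the coal seam (or any of the others) ahead of the siltstone.
That's the ash layer, the basalt flow, the chalk bed, the clay lens, and the conglomerate — 5 in all.

5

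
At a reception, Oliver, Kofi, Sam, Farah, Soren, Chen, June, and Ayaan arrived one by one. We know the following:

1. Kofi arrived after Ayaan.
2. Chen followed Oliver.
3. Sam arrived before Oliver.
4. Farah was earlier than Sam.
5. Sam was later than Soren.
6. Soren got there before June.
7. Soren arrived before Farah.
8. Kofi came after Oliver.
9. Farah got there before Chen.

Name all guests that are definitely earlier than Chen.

Farah, Oliver, Sam, Soren

Directly stated before Chen: Farah and Oliver.
Sam reaches Chen via Sam → Oliver → Chen.
Soren reaches Chen via Soren → Farah → Chen.
No chain forces June (or any of the others) ahead of Chen.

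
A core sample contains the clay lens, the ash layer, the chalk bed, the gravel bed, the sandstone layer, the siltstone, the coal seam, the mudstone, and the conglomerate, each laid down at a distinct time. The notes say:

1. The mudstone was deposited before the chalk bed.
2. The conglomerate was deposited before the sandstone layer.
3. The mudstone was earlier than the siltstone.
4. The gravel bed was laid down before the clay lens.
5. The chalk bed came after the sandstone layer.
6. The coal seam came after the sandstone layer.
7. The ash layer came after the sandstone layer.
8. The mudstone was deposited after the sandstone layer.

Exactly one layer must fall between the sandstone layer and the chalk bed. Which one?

Tracing the constraints gives the sandstone layer → the mudstone → the chalk bed, so the mudstone sits after the sandstone layer and before the chalk bed.
No other layer is forced both after the sandstone layer and before the chalk bed.

the mudstone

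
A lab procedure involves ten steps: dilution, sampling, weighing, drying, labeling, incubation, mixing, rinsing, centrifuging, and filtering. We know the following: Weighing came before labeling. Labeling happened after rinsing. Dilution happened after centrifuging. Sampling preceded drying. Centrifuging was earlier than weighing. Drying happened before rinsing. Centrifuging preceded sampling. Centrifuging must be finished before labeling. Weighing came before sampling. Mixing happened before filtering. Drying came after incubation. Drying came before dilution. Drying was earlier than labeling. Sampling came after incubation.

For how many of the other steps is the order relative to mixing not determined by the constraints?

Forced after mixing: filtering.
That leaves centrifuging, dilution, drying, incubation, labeling, rinsing, sampling, and weighing with no forced order relative to mixing — 8.

8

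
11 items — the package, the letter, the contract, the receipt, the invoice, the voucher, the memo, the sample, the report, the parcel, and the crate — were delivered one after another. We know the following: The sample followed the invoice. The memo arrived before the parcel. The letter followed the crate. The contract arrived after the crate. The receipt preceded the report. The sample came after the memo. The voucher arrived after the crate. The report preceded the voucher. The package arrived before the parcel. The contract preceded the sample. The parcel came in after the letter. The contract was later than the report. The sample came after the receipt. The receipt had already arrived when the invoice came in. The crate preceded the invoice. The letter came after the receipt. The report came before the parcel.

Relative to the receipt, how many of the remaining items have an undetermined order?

3

Forced after the receipt: the contract, the invoice, the letter, the parcel, the report, the sample, and the voucher.
That leaves the crate, the memo, and the package with no forced order relative to the receipt — 3.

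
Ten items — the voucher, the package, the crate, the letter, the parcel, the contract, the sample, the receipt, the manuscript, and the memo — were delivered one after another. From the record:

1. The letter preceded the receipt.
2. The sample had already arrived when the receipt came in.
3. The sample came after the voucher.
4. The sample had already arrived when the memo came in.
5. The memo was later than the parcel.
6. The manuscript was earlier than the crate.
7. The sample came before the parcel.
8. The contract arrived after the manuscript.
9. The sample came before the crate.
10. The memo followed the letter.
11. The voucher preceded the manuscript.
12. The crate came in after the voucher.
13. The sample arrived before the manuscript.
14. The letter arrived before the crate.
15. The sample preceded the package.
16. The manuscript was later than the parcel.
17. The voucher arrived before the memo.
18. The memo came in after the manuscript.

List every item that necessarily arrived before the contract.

Directly stated before the contract: the manuscript.
The parcel reaches the contract via the parcel → the manuscript → the contract.
The sample reaches the contract via the sample → the manuscript → the contract.
The voucher reaches the contract via the voucher → the manuscript → the contract.
No chain forces the letter (or any of the others) ahead of the contract.

the manuscript, the parcel, the sample, the voucher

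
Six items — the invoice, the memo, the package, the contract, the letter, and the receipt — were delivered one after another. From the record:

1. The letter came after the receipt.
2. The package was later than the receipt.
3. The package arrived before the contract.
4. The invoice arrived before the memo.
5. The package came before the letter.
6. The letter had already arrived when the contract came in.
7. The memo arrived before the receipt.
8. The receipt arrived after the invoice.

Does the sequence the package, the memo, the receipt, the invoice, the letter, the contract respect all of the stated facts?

no

The constraints require the invoice before the receipt, but in the proposed sequence the receipt appears ahead of the invoice. That one violation is enough.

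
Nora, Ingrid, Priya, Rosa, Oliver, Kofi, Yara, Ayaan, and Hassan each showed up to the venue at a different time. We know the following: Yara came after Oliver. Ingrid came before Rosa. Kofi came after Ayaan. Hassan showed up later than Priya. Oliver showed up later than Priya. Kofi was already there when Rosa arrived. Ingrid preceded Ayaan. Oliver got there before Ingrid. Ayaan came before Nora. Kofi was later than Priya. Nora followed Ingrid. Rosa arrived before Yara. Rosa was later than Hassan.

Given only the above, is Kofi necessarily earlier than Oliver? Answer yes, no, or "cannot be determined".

no

Tracing the constraints gives Oliver → Ingrid → Ayaan → Kofi, so Oliver must come before Kofi.
That means Kofi cannot be before Oliver.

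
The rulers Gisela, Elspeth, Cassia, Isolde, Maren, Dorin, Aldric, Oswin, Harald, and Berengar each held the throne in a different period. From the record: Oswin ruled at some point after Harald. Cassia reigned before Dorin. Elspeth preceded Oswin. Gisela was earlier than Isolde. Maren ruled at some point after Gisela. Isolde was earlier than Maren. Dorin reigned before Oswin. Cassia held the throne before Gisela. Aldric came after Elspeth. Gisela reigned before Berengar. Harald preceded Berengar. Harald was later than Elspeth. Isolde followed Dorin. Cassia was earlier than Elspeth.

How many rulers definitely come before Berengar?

Directly stated before Berengar: Gisela and Harald.
Cassia reaches Berengar via Cassia → Gisela → Berengar.
Elspeth reaches Berengar via Elspeth → Harald → Berengar.
That's Cassia, Elspeth, Gisela, and Harald — 4 in all.

4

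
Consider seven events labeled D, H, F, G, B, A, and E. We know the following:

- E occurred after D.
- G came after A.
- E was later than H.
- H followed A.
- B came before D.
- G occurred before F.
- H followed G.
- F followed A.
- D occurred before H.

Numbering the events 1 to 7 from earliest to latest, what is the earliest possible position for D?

B must come before D — 1 forced predecessor.
Nothing else is forced ahead of D, so its earliest slot is position 1 + 1 = 2.

2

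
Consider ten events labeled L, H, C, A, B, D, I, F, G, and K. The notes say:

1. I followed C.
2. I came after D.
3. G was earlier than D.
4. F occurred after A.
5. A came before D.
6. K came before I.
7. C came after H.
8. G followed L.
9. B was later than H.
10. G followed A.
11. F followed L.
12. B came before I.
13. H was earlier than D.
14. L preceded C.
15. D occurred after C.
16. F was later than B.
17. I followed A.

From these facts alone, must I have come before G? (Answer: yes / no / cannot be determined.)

no

Tracing the constraints gives G → D → I, so G must come before I.
That means I cannot be before G.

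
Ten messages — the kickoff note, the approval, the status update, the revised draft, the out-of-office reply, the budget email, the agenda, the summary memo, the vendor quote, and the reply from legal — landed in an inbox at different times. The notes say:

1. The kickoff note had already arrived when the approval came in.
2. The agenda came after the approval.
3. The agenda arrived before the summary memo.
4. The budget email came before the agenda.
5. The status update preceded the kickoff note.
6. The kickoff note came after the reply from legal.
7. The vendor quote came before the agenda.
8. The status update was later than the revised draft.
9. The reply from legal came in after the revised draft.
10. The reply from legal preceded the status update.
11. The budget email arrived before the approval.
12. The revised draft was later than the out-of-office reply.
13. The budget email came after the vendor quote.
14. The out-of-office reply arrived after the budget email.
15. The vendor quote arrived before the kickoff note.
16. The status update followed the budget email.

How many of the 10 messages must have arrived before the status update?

Directly stated before the status update: the budget email, the reply from legal, and the revised draft.
The out-of-office reply reaches the status update via the out-of-office reply → the revised draft → the status update.
The vendor quote reaches the status update via the vendor quote → the budget email → the status update.
No chain forces the approval (or any of the others) ahead of the status update.
That's the budget email, the out-of-office reply, the reply from legal, the revised draft, and the vendor quote — 5 in all.

5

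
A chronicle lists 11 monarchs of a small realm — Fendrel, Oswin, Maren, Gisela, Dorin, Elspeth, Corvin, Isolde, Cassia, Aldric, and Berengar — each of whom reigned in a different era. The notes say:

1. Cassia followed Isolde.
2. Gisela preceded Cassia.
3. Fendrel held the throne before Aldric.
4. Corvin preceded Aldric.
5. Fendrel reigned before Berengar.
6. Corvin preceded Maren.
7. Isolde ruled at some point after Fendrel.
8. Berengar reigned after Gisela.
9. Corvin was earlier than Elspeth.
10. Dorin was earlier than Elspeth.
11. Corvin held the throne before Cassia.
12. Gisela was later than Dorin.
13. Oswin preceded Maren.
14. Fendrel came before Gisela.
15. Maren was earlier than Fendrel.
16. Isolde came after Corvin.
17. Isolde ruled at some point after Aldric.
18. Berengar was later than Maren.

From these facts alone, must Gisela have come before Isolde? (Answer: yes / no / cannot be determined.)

cannot be determined

No chain of stated constraints runs from Gisela to Isolde, and none runs from Isolde to Gisela either.
So the relative order of Gisela and Isolde is not fixed by the given facts.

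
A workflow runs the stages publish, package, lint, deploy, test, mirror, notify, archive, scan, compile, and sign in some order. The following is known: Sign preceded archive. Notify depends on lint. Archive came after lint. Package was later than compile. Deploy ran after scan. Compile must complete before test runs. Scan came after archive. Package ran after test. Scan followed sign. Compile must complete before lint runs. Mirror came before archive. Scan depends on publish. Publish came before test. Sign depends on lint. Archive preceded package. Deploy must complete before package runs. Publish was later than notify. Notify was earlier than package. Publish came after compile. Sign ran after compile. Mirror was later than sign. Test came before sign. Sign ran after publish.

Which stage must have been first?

compile

Compile has a chain of constraints placing it before every other stage, so compile must be first.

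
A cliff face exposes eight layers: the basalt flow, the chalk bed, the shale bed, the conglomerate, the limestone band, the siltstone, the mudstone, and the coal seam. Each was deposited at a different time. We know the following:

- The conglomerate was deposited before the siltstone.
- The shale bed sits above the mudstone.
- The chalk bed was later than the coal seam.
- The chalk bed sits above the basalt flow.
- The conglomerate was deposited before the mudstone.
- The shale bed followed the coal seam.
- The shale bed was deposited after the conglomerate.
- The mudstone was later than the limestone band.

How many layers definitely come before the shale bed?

Directly stated before the shale bed: the coal seam, the conglomerate, and the mudstone.
The limestone band reaches the shale bed via the limestone band → the mudstone → the shale bed.
No chain forces the basalt flow (or any of the others) ahead of the shale bed.
That's the coal seam, the conglomerate, the limestone band, and the mudstone — 4 in all.

4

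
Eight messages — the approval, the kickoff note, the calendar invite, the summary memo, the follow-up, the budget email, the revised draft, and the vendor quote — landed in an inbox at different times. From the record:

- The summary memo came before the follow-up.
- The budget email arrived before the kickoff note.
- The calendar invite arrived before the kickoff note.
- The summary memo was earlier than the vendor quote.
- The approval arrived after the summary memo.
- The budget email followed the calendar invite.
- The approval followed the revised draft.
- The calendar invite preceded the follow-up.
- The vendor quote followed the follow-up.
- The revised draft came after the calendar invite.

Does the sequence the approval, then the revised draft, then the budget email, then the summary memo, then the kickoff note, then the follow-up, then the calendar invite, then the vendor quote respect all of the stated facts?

The constraints require the calendar invite before the follow-up, but in the proposed sequence the follow-up appears ahead of the calendar invite. That one violation is enough.

no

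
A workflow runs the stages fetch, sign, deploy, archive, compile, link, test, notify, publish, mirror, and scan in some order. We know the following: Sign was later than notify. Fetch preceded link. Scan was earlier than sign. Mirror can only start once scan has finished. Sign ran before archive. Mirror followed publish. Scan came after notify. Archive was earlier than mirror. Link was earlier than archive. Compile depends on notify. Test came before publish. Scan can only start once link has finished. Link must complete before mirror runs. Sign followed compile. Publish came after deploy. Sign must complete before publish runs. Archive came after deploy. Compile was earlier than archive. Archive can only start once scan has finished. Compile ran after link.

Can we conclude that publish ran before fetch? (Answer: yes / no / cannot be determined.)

no

Tracing the constraints gives fetch → link → compile → sign → publish, so fetch must come before publish.
That means publish cannot be before fetch.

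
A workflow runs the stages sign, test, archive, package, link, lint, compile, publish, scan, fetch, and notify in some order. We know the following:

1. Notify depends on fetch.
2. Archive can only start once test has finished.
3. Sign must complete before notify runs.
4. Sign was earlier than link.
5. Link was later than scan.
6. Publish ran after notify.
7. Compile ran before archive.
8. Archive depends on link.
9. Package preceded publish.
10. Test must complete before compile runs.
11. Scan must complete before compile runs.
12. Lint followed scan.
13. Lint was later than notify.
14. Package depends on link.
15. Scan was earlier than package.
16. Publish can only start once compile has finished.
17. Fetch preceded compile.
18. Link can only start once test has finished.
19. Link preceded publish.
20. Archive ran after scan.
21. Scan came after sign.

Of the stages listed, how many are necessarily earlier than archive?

Directly stated before archive: compile, link, scan, and test.
Fetch reaches archive via fetch → compile → archive.
Sign reaches archive via sign → link → archive.
No chain forces notify (or any of the others) ahead of archive.
That's compile, fetch, link, scan, sign, and test — 6 in all.

6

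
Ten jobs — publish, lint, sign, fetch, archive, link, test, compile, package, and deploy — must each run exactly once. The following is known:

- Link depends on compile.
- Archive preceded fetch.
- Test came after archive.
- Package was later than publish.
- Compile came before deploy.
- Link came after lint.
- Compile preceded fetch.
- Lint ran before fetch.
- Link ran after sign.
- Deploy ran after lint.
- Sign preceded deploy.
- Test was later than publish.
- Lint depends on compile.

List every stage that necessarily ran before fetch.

archive, compile, lint

Directly stated before fetch: archive, compile, and lint.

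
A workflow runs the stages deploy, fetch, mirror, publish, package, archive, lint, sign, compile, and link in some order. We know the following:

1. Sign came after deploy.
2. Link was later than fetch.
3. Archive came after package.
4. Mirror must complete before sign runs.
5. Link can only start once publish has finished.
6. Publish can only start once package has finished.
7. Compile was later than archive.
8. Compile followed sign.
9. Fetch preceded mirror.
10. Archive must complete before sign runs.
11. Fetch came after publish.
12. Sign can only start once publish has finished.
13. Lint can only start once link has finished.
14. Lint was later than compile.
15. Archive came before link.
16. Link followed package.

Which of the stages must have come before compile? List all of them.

Directly stated before compile: archive and sign.
Deploy reaches compile via deploy → sign → compile.
Fetch reaches compile via fetch → mirror → sign → compile.
Mirror reaches compile via mirror → sign → compile.
Likewise package and publish each reach compile by chaining the stated constraints.

archive, deploy, fetch, mirror, package, publish, sign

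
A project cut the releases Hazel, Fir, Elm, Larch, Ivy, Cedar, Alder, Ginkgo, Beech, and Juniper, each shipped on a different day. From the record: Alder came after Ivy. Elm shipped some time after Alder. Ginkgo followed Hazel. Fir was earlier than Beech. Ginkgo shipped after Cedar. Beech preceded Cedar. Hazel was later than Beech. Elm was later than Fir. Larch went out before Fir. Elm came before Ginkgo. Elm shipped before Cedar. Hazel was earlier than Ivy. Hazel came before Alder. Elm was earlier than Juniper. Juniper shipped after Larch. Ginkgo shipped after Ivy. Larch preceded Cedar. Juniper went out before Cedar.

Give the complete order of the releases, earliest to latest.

The constraints fix every adjacent pair, so only one ordering works:
Larch → Fir → Beech → Hazel → Ivy → Alder → Elm → Juniper → Cedar → Ginkgo.

Larch, Fir, Beech, Hazel, Ivy, Alder, Elm, Juniper, Cedar, Ginkgo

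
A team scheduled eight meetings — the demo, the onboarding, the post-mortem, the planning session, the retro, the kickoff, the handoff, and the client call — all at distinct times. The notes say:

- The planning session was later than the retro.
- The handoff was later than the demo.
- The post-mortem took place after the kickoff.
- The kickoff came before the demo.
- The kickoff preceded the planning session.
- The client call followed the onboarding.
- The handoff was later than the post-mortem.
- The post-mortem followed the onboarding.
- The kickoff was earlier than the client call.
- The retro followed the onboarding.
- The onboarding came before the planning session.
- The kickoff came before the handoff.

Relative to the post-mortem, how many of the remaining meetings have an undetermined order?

Forced before the post-mortem: the kickoff and the onboarding; forced after the post-mortem: the handoff.
That leaves the client call, the demo, the planning session, and the retro with no forced order relative to the post-mortem — 4.

4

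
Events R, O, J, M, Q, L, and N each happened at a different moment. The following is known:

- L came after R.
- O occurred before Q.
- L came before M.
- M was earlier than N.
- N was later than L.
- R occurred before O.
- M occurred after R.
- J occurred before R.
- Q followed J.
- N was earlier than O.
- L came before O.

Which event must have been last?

Q

Every other event has a chain of constraints placing it before Q, so Q is last.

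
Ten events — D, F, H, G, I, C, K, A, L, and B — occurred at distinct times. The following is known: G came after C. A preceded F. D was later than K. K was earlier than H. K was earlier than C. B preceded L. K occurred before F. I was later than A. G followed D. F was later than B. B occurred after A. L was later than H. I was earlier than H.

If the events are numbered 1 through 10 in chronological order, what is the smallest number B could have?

2

A must come before B — 1 forced predecessor.
Nothing else is forced ahead of B, so its earliest slot is position 1 + 1 = 2.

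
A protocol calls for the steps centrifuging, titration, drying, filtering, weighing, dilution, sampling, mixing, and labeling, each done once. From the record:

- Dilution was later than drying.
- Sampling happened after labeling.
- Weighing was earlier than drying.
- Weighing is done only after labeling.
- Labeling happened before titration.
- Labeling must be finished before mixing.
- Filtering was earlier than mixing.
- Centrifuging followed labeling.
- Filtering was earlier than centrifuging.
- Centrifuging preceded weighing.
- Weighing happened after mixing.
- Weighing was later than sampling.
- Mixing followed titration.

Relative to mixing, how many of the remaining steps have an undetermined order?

2

Forced before mixing: filtering, labeling, and titration; forced after mixing: dilution, drying, and weighing.
That leaves centrifuging and sampling with no forced order relative to mixing — 2.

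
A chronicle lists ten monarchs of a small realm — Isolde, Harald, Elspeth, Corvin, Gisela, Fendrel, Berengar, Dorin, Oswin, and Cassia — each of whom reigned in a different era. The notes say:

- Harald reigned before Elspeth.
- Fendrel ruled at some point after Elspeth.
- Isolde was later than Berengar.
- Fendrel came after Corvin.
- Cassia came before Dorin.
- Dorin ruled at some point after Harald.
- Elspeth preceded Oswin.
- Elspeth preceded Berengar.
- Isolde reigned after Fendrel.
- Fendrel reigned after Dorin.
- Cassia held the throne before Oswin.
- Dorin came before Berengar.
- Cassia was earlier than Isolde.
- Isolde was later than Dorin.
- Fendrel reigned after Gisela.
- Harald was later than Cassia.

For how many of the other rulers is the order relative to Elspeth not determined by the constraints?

3

Forced before Elspeth: Cassia and Harald; forced after Elspeth: Berengar, Fendrel, Isolde, and Oswin.
That leaves Corvin, Dorin, and Gisela with no forced order relative to Elspeth — 3.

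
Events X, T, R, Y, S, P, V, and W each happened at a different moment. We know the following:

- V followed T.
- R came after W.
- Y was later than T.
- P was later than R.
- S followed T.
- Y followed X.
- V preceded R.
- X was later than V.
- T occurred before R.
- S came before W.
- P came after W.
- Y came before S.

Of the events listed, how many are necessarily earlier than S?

4

Directly stated before S: T and Y.
V reaches S via V → X → Y → S.
X reaches S via X → Y → S.
That's T, V, X, and Y — 4 in all.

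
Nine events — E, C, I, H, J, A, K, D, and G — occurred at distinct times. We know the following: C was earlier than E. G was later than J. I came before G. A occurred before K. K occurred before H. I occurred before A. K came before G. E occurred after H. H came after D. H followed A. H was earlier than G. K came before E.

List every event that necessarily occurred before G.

A, D, H, I, J, K

Directly stated before G: H, I, J, and K.
A reaches G via A → H → G.
D reaches G via D → H → G.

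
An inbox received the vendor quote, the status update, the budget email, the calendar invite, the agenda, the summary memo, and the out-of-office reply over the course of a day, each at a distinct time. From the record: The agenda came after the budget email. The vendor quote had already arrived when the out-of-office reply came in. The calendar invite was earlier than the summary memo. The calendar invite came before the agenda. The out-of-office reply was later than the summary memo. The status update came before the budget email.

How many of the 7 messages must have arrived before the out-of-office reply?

Directly stated before the out-of-office reply: the summary memo and the vendor quote.
The calendar invite reaches the out-of-office reply via the calendar invite → the summary memo → the out-of-office reply.
That's the calendar invite, the summary memo, and the vendor quote — 3 in all.

3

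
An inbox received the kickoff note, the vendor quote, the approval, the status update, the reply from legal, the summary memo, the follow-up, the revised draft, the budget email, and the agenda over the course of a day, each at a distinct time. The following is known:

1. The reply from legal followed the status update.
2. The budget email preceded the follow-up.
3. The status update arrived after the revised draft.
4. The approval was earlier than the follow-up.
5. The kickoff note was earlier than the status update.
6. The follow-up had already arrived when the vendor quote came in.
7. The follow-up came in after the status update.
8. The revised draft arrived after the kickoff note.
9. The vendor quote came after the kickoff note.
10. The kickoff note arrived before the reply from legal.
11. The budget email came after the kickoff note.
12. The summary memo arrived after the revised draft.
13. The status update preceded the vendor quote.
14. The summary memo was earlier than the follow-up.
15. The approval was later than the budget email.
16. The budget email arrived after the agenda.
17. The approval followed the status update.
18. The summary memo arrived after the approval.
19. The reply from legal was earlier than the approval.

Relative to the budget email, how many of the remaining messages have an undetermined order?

3

Forced before the budget email: the agenda and the kickoff note; forced after the budget email: the approval, the follow-up, the summary memo, and the vendor quote.
That leaves the reply from legal, the revised draft, and the status update with no forced order relative to the budget email — 3.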